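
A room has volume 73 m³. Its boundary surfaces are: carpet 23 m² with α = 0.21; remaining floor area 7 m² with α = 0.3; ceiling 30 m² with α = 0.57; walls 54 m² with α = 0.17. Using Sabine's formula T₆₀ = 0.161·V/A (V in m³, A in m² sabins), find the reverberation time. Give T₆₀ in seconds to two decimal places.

0.35 s

Summing Sᵢαᵢ: 23·0.21 + 7·0.3 + 30·0.57 + 54·0.17 = 33.21 m².
T₆₀ = 0.161·V/A = 0.161·73/33.21 = 0.354 s.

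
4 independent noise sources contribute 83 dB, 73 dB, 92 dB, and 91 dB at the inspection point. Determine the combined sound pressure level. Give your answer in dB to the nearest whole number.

95 dB

Incoherent sources combine by intensity addition: L_total = 10·log₁₀(Σ 10^(L_i/10)).
Σ 10^(L/10) = 10^(83/10) + 10^(73/10) + 10^(92/10) + 10^(91/10) = 3.063e+09.
L_total = 10·log₁₀(3.063e+09) = 94.86 dB.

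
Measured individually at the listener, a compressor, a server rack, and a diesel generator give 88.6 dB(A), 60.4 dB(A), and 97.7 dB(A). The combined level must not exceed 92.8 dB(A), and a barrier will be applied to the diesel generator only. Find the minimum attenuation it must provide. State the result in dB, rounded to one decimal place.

Fixed contribution from the other sources: Σ 10^(L/10) = 10^(88.6/10) + 10^(60.4/10) = 7.255e+08 (88.61 dB(A)).
The limit corresponds to 10^(92.8/10) = 1.905e+09; subtracting the fixed part leaves 1.180e+09 for the diesel generator, i.e. 90.72 dB(A).
Required insertion loss = 97.7 − 90.72 = 6.98 dB.

7.0 dB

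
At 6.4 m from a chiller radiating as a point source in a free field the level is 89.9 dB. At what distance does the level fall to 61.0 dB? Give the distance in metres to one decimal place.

178.3 m

Point-source spreading drops the level by 20·log₁₀(r₂/r₁); inverting, r₂/r₁ = 10^(ΔL/20).
r₂ = 6.4·10^((89.9−61.0)/20) = 6.4·10^(28.9/20) = 178.31 m.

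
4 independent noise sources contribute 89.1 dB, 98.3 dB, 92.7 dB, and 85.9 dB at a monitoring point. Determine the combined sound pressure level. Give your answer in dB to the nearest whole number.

For uncorrelated sources the intensities add, so convert each level to linear form, sum, and take 10·log₁₀ of the total.
Σ 10^(L/10) = 10^(89.1/10) + 10^(98.3/10) + 10^(92.7/10) + 10^(85.9/10) = 9.825e+09.
L_total = 10·log₁₀(9.825e+09) = 99.92 dB.

100 dB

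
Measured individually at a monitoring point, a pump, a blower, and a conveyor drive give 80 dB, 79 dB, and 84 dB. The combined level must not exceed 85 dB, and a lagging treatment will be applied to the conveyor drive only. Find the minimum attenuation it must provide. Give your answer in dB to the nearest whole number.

Fixed contribution from the other sources: Σ 10^(L/10) = 10^(80/10) + 10^(79/10) = 1.794e+08 (82.54 dB).
To meet 85 dB overall, the treated conveyor drive may contribute at most 10^(85/10) − 1.794e+08 = 1.368e+08, i.e. 81.36 dB.
Required insertion loss = 84 − 81.36 = 2.64 dB.

3 dB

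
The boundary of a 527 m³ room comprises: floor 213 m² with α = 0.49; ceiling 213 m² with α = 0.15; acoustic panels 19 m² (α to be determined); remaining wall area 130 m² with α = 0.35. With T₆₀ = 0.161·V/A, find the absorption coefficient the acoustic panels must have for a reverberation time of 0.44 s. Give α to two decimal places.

From T₆₀ = 0.161·V/A, the target T₆₀ = 0.44 s needs A = 0.161·527/0.44 = 192.83 m².
Absorption from the other surfaces = 213·0.49 + 213·0.15 + 130·0.35 = 181.82 m², so the acoustic panels must supply 11.01 m² over 19 m².
α = 11.01/19 = 0.580.

0.58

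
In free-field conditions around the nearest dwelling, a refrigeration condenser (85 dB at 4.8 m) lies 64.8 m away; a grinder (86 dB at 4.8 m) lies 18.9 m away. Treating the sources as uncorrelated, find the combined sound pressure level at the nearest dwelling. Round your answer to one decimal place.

Apply inverse-square spreading to bring every level to the receiver, then sum 10^(L/10).
refrigeration condenser: 85 − 20·log₁₀(64.8/4.8) = 85 − 22.61 = 62.39 dB.
grinder: 86 − 20·log₁₀(18.9/4.8) = 86 − 11.90 = 74.10 dB.
Σ 10^(L/10) = 2.741e+07 → L_total = 10·log₁₀(2.741e+07) = 74.38 dB.

74.4 dB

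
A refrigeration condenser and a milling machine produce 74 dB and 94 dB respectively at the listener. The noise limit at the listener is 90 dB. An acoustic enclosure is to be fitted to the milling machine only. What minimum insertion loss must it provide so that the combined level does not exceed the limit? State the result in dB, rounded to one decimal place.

4.1 dB

Fixed contribution from the other source: Σ 10^(L/10) = 10^(74/10) = 2.512e+07 (74.00 dB).
To meet 90 dB overall, the treated milling machine may contribute at most 10^(90/10) − 2.512e+07 = 9.749e+08, i.e. 89.89 dB.
Required insertion loss = 94 − 89.89 = 4.11 dB.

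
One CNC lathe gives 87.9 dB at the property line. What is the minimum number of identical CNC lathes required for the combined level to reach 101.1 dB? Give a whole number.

N identical sources give L₁ + 10·log₁₀ N, so require 10·log₁₀ N ≥ 101.1 − 87.9 = 13.2 dB.
N ≥ 10^(13.2/10) = 20.893, so N = 21.

21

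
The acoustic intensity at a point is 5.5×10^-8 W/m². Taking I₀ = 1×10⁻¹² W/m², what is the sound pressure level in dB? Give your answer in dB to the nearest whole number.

I/I₀ = 5.5×10^-8/10⁻¹² = 5.5×10^4, and L = 10·log₁₀(I/I₀).
L = 10·(0.7404 + 4) = 47.40 dB.

47 dB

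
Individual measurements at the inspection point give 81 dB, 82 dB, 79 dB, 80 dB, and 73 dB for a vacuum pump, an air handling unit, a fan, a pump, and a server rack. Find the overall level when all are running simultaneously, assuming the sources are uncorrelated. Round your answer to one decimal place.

86.8 dB

Incoherent sources combine by intensity addition: L_total = 10·log₁₀(Σ 10^(L_i/10)).
Σ 10^(L/10) = 10^(81/10) + 10^(82/10) + 10^(79/10) + 10^(80/10) + 10^(73/10) = 4.838e+08.
L_total = 10·log₁₀(4.838e+08) = 86.85 dB.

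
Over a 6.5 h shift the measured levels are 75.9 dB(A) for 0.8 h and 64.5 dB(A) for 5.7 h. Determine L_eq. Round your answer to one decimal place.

68.6 dB(A)

Weight each interval's intensity by its duration and average over T = 6.5 h:
Σ tᵢ·10^(Lᵢ/10) = 0.8·10^(75.9/10) + 5.7·10^(64.5/10) = 4.719e+07.
L_eq = 10·log₁₀(4.719e+07/6.5) = 68.61 dB(A).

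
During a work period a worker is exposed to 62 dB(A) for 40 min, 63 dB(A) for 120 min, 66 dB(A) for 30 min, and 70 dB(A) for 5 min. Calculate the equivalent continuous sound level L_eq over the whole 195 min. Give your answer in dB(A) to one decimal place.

The energy average is taken in the linear domain: L_eq = 10·log₁₀[(Σ tᵢ·10^(Lᵢ/10))/T], T = 195 min.
Σ tᵢ·10^(Lᵢ/10) = 40·10^(62/10) + 120·10^(63/10) + 30·10^(66/10) + 5·10^(70/10) = 4.723e+08.
L_eq = 10·log₁₀(4.723e+08/195) = 63.84 dB(A).

63.8 dB(A)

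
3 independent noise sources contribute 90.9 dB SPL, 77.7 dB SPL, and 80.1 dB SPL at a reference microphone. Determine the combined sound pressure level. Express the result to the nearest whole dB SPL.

For uncorrelated sources the intensities add, so convert each level to linear form, sum, and take 10·log₁₀ of the total.
Σ 10^(L/10) = 10^(90.9/10) + 10^(77.7/10) + 10^(80.1/10) = 1.391e+09.
L_total = 10·log₁₀(1.391e+09) = 91.43 dB SPL.

91 dB SPL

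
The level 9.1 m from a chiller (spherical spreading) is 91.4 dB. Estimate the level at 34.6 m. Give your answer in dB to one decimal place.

79.8 dB

For a point source, L₂ = L₁ − 20·log₁₀(r₂/r₁).
L₂ = 91.4 − 20·log₁₀(34.6/9.1) = 91.4 − 11.601 = 79.80 dB.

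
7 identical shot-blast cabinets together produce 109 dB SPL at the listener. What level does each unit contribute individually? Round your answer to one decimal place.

7 equal contributions raise the level by 10·log₁₀ 7 = 8.451 dB, so each unit alone gives 109 − 8.451.

100.5 dB SPL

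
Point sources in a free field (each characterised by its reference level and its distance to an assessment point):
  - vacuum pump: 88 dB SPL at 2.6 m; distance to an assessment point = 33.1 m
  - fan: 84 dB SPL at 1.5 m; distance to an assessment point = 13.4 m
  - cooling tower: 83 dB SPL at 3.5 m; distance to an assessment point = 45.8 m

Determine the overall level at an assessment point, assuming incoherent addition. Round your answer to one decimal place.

69.1 dB SPL

Apply inverse-square spreading to bring every level to the receiver, then sum 10^(L/10).
vacuum pump: 88 − 20·log₁₀(33.1/2.6) = 88 − 22.10 = 65.90 dB SPL.
fan: 84 − 20·log₁₀(13.4/1.5) = 84 − 19.02 = 64.98 dB SPL.
cooling tower: 83 − 20·log₁₀(45.8/3.5) = 83 − 22.34 = 60.66 dB SPL.
Σ 10^(L/10) = 8.206e+06 → L_total = 10·log₁₀(8.206e+06) = 69.14 dB SPL.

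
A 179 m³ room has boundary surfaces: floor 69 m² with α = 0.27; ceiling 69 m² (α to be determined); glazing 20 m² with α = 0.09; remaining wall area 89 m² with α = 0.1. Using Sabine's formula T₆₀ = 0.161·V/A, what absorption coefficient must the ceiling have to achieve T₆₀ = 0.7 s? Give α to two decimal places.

0.17

Required total absorption A = 0.161·179/0.7 = 41.17 m².
Absorption from the other surfaces = 69·0.27 + 20·0.09 + 89·0.1 = 29.33 m², so the ceiling must supply 11.84 m² over 69 m².
α = 11.84/69 = 0.172.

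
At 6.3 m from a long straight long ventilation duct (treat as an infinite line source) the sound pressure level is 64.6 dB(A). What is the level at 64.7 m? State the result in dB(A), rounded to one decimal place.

Cylindrical spreading from a line source gives a 10·log₁₀(r₂/r₁) drop.
L₂ = 64.6 − 10·log₁₀(64.7/6.3) = 64.6 − 10.116 = 54.48 dB(A).

54.5 dB(A)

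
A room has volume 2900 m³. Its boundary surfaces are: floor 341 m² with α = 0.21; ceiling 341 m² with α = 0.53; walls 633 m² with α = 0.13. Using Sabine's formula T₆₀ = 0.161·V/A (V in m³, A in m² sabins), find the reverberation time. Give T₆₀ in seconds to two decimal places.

1.40 s

A = Σ Sᵢαᵢ = 341·0.21 + 341·0.53 + 633·0.13 = 334.63 m².
T₆₀ = 0.161·V/A = 0.161·2900/334.63 = 1.395 s.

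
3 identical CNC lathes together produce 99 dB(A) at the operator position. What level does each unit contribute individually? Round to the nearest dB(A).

3 equal contributions raise the level by 10·log₁₀ 3 = 4.771 dB, so each unit alone gives 99 − 4.771.

94 dB(A)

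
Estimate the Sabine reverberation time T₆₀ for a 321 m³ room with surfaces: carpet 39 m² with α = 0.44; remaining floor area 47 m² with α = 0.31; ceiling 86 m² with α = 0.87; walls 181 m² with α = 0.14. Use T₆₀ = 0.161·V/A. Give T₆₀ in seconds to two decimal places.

0.39 s

Total absorption A = 39·0.44 + 47·0.31 + 86·0.87 + 181·0.14 = 131.89 m² sabins.
T₆₀ = 0.161·V/A = 0.161·321/131.89 = 0.392 s.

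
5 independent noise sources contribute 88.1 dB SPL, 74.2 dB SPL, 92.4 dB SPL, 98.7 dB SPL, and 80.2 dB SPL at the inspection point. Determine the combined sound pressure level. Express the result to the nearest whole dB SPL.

Incoherent sources combine by intensity addition: L_total = 10·log₁₀(Σ 10^(L_i/10)).
Σ 10^(L/10) = 10^(88.1/10) + 10^(74.2/10) + 10^(92.4/10) + 10^(98.7/10) + 10^(80.2/10) = 9.928e+09.
L_total = 10·log₁₀(9.928e+09) = 99.97 dB SPL.

100 dB SPL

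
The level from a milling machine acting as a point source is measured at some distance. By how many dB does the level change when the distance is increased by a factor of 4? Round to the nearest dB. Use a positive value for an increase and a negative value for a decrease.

-12 dB

A point source loses 6 dB per doubling of distance; generally ΔL = −20·log₁₀(r₂/r₁).
ΔL = −20·log₁₀(4) = -12.04 dB.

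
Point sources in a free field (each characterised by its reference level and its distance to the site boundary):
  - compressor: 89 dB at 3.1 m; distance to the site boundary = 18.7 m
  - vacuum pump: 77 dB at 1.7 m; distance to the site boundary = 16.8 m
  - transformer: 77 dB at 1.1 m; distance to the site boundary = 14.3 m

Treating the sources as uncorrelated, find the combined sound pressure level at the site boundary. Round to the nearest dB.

Apply inverse-square spreading to bring every level to the receiver, then sum 10^(L/10).
compressor: 89 − 20·log₁₀(18.7/3.1) = 89 − 15.61 = 73.39 dB.
vacuum pump: 77 − 20·log₁₀(16.8/1.7) = 77 − 19.90 = 57.10 dB.
transformer: 77 − 20·log₁₀(14.3/1.1) = 77 − 22.28 = 54.72 dB.
Σ 10^(L/10) = 2.264e+07 → L_total = 10·log₁₀(2.264e+07) = 73.55 dB.

74 dB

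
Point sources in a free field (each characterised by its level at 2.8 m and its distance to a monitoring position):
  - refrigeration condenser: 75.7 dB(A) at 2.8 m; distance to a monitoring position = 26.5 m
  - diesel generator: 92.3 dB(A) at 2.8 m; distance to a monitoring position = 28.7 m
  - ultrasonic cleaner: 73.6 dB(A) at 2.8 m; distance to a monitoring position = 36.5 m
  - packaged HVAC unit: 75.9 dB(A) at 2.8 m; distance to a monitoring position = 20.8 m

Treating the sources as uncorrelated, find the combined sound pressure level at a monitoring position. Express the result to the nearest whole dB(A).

72 dB(A)

Propagate each source to the receiver with L = L_ref − 20·log₁₀(r/r_ref), then add intensities.
refrigeration condenser: 75.7 − 20·log₁₀(26.5/2.8) = 75.7 − 19.52 = 56.18 dB(A).
diesel generator: 92.3 − 20·log₁₀(28.7/2.8) = 92.3 − 20.21 = 72.09 dB(A).
ultrasonic cleaner: 73.6 − 20·log₁₀(36.5/2.8) = 73.6 − 22.30 = 51.30 dB(A).
packaged HVAC unit: 75.9 − 20·log₁₀(20.8/2.8) = 75.9 − 17.42 = 58.48 dB(A).
Σ 10^(L/10) = 1.742e+07 → L_total = 10·log₁₀(1.742e+07) = 72.41 dB(A).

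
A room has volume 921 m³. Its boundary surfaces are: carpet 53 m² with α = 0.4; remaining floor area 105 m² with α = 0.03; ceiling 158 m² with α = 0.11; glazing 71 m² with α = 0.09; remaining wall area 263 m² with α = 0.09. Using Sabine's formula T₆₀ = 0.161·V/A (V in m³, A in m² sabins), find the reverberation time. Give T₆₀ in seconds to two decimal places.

Summing Sᵢαᵢ: 53·0.4 + 105·0.03 + 158·0.11 + 71·0.09 + 263·0.09 = 71.79 m².
T₆₀ = 0.161 × 921 / 71.79 = 2.065 s.

2.07 s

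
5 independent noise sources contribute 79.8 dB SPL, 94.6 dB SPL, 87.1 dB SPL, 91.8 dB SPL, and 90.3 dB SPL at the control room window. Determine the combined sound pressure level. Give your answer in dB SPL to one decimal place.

Incoherent sources combine by intensity addition: L_total = 10·log₁₀(Σ 10^(L_i/10)).
Σ 10^(L/10) = 10^(79.8/10) + 10^(94.6/10) + 10^(87.1/10) + 10^(91.8/10) + 10^(90.3/10) = 6.077e+09.
L_total = 10·log₁₀(6.077e+09) = 97.84 dB SPL.

97.8 dB SPL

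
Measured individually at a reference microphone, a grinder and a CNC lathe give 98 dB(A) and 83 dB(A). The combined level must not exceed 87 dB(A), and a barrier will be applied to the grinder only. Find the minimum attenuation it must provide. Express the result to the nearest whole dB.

13 dB

Fixed contribution from the other source: Σ 10^(L/10) = 10^(83/10) = 1.995e+08 (83.00 dB(A)).
To meet 87 dB(A) overall, the treated grinder may contribute at most 10^(87/10) − 1.995e+08 = 3.017e+08, i.e. 84.80 dB(A).
So the grinder must be reduced from 98 to 84.80 dB(A): IL = 13.20 dB.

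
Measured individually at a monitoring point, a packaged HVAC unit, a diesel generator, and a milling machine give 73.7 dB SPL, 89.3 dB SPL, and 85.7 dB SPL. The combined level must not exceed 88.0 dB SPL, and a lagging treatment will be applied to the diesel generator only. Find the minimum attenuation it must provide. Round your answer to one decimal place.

Fixed contribution from the other sources: Σ 10^(L/10) = 10^(73.7/10) + 10^(85.7/10) = 3.950e+08 (85.97 dB SPL).
The limit corresponds to 10^(88.0/10) = 6.310e+08; subtracting the fixed part leaves 2.360e+08 for the diesel generator, i.e. 83.73 dB SPL.
So the diesel generator must be reduced from 89.3 to 83.73 dB SPL: IL = 5.57 dB.

5.6 dB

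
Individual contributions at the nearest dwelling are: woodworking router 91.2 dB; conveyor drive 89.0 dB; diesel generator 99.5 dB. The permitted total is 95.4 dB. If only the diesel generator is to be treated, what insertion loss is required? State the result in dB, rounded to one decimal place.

Fixed contribution from the other sources: Σ 10^(L/10) = 10^(91.2/10) + 10^(89.0/10) = 2.113e+09 (93.25 dB).
The limit corresponds to 10^(95.4/10) = 3.467e+09; subtracting the fixed part leaves 1.355e+09 for the diesel generator, i.e. 91.32 dB.
Required insertion loss = 99.5 − 91.32 = 8.18 dB.

8.2 dB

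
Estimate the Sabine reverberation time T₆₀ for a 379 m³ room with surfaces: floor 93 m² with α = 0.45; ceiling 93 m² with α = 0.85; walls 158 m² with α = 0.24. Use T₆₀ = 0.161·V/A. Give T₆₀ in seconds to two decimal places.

Summing Sᵢαᵢ: 93·0.45 + 93·0.85 + 158·0.24 = 158.82 m².
T₆₀ = 0.161·V/A = 0.161·379/158.82 = 0.384 s.

0.38 s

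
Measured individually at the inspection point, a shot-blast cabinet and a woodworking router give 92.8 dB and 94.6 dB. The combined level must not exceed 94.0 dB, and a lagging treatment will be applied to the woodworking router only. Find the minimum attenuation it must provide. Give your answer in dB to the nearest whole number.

The untreated sources together contribute 10^(92.8/10) = 1.905e+09, i.e. 92.80 dB.
The limit corresponds to 10^(94.0/10) = 2.512e+09; subtracting the fixed part leaves 6.064e+08 for the woodworking router, i.e. 87.83 dB.
Required insertion loss = 94.6 − 87.83 = 6.77 dB.

7 dB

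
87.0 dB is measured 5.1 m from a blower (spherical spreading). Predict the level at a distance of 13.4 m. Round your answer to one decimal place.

78.6 dB

Spherical spreading from a point source gives a 20·log₁₀(r₂/r₁) drop.
L₂ = 87.0 − 20·log₁₀(13.4/5.1) = 87.0 − 8.391 = 78.61 dB.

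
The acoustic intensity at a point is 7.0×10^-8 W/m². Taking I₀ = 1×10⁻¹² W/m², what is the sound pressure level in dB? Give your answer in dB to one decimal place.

48.5 dB

L = 10·log₁₀(I/I₀) = 10·log₁₀(7.0×10^-8/10⁻¹²) = 10·log₁₀(7.0×10^4).
L = 10·(0.8451 + 4) = 48.45 dB.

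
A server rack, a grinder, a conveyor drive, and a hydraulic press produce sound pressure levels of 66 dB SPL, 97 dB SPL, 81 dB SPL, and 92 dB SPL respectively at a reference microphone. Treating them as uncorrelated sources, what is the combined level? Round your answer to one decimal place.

For uncorrelated sources the intensities add, so convert each level to linear form, sum, and take 10·log₁₀ of the total.
Σ 10^(L/10) = 10^(66/10) + 10^(97/10) + 10^(81/10) + 10^(92/10) = 6.727e+09.
L_total = 10·log₁₀(6.727e+09) = 98.28 dB SPL.

98.3 dB SPL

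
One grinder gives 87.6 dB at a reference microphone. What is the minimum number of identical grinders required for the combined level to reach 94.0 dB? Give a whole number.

5

N identical sources give L₁ + 10·log₁₀ N, so require 10·log₁₀ N ≥ 94.0 − 87.6 = 6.4 dB.
N ≥ 10^(6.4/10) = 4.365, so N = 5.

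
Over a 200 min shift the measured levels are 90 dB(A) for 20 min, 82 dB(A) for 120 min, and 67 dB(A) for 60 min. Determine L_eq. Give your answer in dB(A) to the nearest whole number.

83 dB(A)

L_eq = 10·log₁₀[(1/T)·Σ tᵢ·10^(Lᵢ/10)] with T = 200 min.
Σ tᵢ·10^(Lᵢ/10) = 20·10^(90/10) + 120·10^(82/10) + 60·10^(67/10) = 3.932e+10.
L_eq = 10·log₁₀(3.932e+10/200) = 82.94 dB(A).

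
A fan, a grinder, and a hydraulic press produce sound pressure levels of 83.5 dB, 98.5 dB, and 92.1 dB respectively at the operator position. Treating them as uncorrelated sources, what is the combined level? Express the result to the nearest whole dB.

100 dB

Incoherent sources combine by intensity addition: L_total = 10·log₁₀(Σ 10^(L_i/10)).
Σ 10^(L/10) = 10^(83.5/10) + 10^(98.5/10) + 10^(92.1/10) = 8.925e+09.
L_total = 10·log₁₀(8.925e+09) = 99.51 dB.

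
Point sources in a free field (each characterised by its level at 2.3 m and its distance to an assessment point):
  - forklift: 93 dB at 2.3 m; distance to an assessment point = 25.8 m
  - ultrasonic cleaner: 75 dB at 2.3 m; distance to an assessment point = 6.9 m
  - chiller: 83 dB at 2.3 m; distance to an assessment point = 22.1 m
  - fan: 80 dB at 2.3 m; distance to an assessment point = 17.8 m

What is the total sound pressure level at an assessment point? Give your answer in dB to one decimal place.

First find each source's level at the receiver (point-source: −20·log₁₀(r/r_ref)), then combine on an intensity basis.
forklift: 93 − 20·log₁₀(25.8/2.3) = 93 − 21.00 = 72.00 dB.
ultrasonic cleaner: 75 − 20·log₁₀(6.9/2.3) = 75 − 9.54 = 65.46 dB.
chiller: 83 − 20·log₁₀(22.1/2.3) = 83 − 19.65 = 63.35 dB.
fan: 80 − 20·log₁₀(17.8/2.3) = 80 − 17.77 = 62.23 dB.
Σ 10^(L/10) = 2.320e+07 → L_total = 10·log₁₀(2.320e+07) = 73.66 dB.

73.7 dB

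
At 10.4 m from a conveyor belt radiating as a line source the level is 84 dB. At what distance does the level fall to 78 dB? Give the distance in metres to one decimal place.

41.4 m

Line-source spreading drops the level by 10·log₁₀(r₂/r₁); inverting, r₂/r₁ = 10^(ΔL/10).
r₂ = 10.4·10^((84−78)/10) = 10.4·10^(6.0/10) = 41.40 m.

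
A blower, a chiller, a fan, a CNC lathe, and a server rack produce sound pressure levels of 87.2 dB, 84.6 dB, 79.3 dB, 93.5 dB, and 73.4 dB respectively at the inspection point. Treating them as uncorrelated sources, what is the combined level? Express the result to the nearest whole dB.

95 dB

Incoherent sources combine by intensity addition: L_total = 10·log₁₀(Σ 10^(L_i/10)).
Σ 10^(L/10) = 10^(87.2/10) + 10^(84.6/10) + 10^(79.3/10) + 10^(93.5/10) + 10^(73.4/10) = 3.159e+09.
L_total = 10·log₁₀(3.159e+09) = 95.00 dB.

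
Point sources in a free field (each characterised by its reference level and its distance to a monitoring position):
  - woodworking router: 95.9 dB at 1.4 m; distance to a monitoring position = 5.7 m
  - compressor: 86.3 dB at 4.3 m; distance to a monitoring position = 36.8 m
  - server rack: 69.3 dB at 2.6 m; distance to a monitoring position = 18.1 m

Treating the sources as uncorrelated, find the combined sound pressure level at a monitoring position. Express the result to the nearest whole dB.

Apply inverse-square spreading to bring every level to the receiver, then sum 10^(L/10).
woodworking router: 95.9 − 20·log₁₀(5.7/1.4) = 95.9 − 12.19 = 83.71 dB.
compressor: 86.3 − 20·log₁₀(36.8/4.3) = 86.3 − 18.65 = 67.65 dB.
server rack: 69.3 − 20·log₁₀(18.1/2.6) = 69.3 − 16.85 = 52.45 dB.
Σ 10^(L/10) = 2.407e+08 → L_total = 10·log₁₀(2.407e+08) = 83.81 dB.

84 dB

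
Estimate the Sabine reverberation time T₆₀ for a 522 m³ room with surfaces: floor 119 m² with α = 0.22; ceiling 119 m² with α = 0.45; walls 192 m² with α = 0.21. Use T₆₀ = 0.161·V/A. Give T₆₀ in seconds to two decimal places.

Summing Sᵢαᵢ: 119·0.22 + 119·0.45 + 192·0.21 = 120.05 m².
T₆₀ = 0.161·V/A = 0.161·522/120.05 = 0.700 s.

0.70 s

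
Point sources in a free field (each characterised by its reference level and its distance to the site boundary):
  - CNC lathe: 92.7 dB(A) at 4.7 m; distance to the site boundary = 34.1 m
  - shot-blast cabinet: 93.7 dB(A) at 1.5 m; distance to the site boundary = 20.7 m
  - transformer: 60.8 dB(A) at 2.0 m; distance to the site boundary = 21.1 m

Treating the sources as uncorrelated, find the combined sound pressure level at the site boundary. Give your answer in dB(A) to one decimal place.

First find each source's level at the receiver (point-source: −20·log₁₀(r/r_ref)), then combine on an intensity basis.
CNC lathe: 92.7 − 20·log₁₀(34.1/4.7) = 92.7 − 17.21 = 75.49 dB(A).
shot-blast cabinet: 93.7 − 20·log₁₀(20.7/1.5) = 93.7 − 22.80 = 70.90 dB(A).
transformer: 60.8 − 20·log₁₀(21.1/2.0) = 60.8 − 20.47 = 40.33 dB(A).
Σ 10^(L/10) = 4.769e+07 → L_total = 10·log₁₀(4.769e+07) = 76.78 dB(A).

76.8 dB(A)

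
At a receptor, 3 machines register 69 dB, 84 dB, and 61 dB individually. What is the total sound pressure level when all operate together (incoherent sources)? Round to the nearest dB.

Incoherent sources combine by intensity addition: L_total = 10·log₁₀(Σ 10^(L_i/10)).
Σ 10^(L/10) = 10^(69/10) + 10^(84/10) + 10^(61/10) = 2.604e+08.
L_total = 10·log₁₀(2.604e+08) = 84.16 dB.

84 dB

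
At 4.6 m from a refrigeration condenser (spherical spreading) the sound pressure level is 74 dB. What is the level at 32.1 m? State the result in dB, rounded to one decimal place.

Spherical spreading from a point source gives a 20·log₁₀(r₂/r₁) drop.
L₂ = 74 − 20·log₁₀(32.1/4.6) = 74 − 16.875 = 57.13 dB.

57.1 dB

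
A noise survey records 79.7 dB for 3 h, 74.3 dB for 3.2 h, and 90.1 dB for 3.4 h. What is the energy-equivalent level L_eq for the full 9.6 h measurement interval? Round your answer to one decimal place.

86.0 dB

The energy average is taken in the linear domain: L_eq = 10·log₁₀[(Σ tᵢ·10^(Lᵢ/10))/T], T = 9.6 h.
Σ tᵢ·10^(Lᵢ/10) = 3·10^(79.7/10) + 3.2·10^(74.3/10) + 3.4·10^(90.1/10) = 3.845e+09.
L_eq = 10·log₁₀(3.845e+09/9.6) = 86.03 dB.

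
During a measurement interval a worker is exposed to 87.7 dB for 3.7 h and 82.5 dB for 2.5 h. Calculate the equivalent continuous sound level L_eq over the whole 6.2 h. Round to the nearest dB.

Weight each interval's intensity by its duration and average over T = 6.2 h:
Σ tᵢ·10^(Lᵢ/10) = 3.7·10^(87.7/10) + 2.5·10^(82.5/10) = 2.623e+09.
L_eq = 10·log₁₀(2.623e+09/6.2) = 86.26 dB.

86 dB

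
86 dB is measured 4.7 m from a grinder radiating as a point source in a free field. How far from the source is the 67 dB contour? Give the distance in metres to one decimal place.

41.9 m

The 19.0 dB drop corresponds to a distance ratio of 10^(19.0/20) for a point source.
r₂ = 4.7·10^((86−67)/20) = 4.7·10^(19.0/20) = 41.89 m.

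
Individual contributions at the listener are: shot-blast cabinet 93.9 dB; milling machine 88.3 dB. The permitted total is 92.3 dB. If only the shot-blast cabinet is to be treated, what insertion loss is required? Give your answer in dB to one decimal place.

3.8 dB

Fixed contribution from the other source: Σ 10^(L/10) = 10^(88.3/10) = 6.761e+08 (88.30 dB).
To meet 92.3 dB overall, the treated shot-blast cabinet may contribute at most 10^(92.3/10) − 6.761e+08 = 1.022e+09, i.e. 90.10 dB.
So the shot-blast cabinet must be reduced from 93.9 to 90.10 dB: IL = 3.80 dB.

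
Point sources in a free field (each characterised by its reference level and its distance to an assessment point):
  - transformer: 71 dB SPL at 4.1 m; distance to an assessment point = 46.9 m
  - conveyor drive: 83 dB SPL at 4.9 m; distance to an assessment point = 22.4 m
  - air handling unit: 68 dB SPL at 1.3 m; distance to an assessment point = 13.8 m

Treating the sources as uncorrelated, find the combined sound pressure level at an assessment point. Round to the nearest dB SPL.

Propagate each source to the receiver with L = L_ref − 20·log₁₀(r/r_ref), then add intensities.
transformer: 71 − 20·log₁₀(46.9/4.1) = 71 − 21.17 = 49.83 dB SPL.
conveyor drive: 83 − 20·log₁₀(22.4/4.9) = 83 − 13.20 = 69.80 dB SPL.
air handling unit: 68 − 20·log₁₀(13.8/1.3) = 68 − 20.52 = 47.48 dB SPL.
Σ 10^(L/10) = 9.700e+06 → L_total = 10·log₁₀(9.700e+06) = 69.87 dB SPL.

70 dB SPL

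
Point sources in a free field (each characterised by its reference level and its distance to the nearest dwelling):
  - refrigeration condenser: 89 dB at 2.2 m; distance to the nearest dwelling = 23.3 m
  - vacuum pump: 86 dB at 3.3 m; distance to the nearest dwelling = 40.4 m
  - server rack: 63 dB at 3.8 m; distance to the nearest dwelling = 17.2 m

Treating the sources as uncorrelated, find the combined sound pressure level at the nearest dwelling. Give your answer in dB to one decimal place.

69.9 dB

First find each source's level at the receiver (point-source: −20·log₁₀(r/r_ref)), then combine on an intensity basis.
refrigeration condenser: 89 − 20·log₁₀(23.3/2.2) = 89 − 20.50 = 68.50 dB.
vacuum pump: 86 − 20·log₁₀(40.4/3.3) = 86 − 21.76 = 64.24 dB.
server rack: 63 − 20·log₁₀(17.2/3.8) = 63 − 13.11 = 49.89 dB.
Σ 10^(L/10) = 9.835e+06 → L_total = 10·log₁₀(9.835e+06) = 69.93 dB.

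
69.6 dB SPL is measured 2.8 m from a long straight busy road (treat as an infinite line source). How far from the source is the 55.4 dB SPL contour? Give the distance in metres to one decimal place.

The 14.2 dB drop corresponds to a distance ratio of 10^(14.2/10) for a line source.
r₂ = 2.8·10^((69.6−55.4)/10) = 2.8·10^(14.2/10) = 73.65 m.

73.6 m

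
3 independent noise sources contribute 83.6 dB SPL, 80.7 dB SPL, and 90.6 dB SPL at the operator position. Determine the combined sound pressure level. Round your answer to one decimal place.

91.7 dB SPL

Incoherent sources combine by intensity addition: L_total = 10·log₁₀(Σ 10^(L_i/10)).
Σ 10^(L/10) = 10^(83.6/10) + 10^(80.7/10) + 10^(90.6/10) = 1.495e+09.
L_total = 10·log₁₀(1.495e+09) = 91.75 dB SPL.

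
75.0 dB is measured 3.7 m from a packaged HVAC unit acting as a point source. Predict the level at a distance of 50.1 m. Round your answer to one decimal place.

For a point source, L₂ = L₁ − 20·log₁₀(r₂/r₁).
L₂ = 75.0 − 20·log₁₀(50.1/3.7) = 75.0 − 22.633 = 52.37 dB.

52.4 dB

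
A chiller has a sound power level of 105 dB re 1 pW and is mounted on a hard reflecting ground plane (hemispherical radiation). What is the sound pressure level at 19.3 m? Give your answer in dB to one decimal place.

L_p = L_w − 10·log₁₀(2π·r²) with r = 19.3 m.
2π·r² = 2340 m², 10·log₁₀ of that is 33.693 dB.
L_p = 105 − 33.693 = 71.31 dB.

71.3 dB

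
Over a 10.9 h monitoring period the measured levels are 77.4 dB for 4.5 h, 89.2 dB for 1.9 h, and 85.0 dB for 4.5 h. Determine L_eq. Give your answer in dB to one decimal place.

84.7 dB

The energy average is taken in the linear domain: L_eq = 10·log₁₀[(Σ tᵢ·10^(Lᵢ/10))/T], T = 10.9 h.
Σ tᵢ·10^(Lᵢ/10) = 4.5·10^(77.4/10) + 1.9·10^(89.2/10) + 4.5·10^(85.0/10) = 3.251e+09.
L_eq = 10·log₁₀(3.251e+09/10.9) = 84.75 dB.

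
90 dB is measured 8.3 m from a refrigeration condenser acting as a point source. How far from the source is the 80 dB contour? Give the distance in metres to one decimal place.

Point-source spreading drops the level by 20·log₁₀(r₂/r₁); inverting, r₂/r₁ = 10^(ΔL/20).
r₂ = 8.3·10^((90−80)/20) = 8.3·10^(10.0/20) = 26.25 m.

26.2 m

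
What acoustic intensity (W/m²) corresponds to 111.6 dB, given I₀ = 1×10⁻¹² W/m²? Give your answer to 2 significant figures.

0.14 W/m²

I = I₀·10^(L/10) = 10⁻¹² × 10^(111.6/10) = 10^(-0.840).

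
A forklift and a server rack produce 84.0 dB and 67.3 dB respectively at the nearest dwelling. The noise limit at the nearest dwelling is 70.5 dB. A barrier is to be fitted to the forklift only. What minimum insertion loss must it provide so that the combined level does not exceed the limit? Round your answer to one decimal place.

16.3 dB

The untreated sources together contribute 10^(67.3/10) = 5.370e+06, i.e. 67.30 dB.
To meet 70.5 dB overall, the treated forklift may contribute at most 10^(70.5/10) − 5.370e+06 = 5.850e+06, i.e. 67.67 dB.
Required insertion loss = 84.0 − 67.67 = 16.33 dB.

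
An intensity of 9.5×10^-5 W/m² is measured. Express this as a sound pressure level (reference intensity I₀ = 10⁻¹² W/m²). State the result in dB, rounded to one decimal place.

79.8 dB

Dividing by I₀ shifts the exponent by 12: I/I₀ = 9.5×10^7.
L = 10·(0.9777 + 7) = 79.78 dB.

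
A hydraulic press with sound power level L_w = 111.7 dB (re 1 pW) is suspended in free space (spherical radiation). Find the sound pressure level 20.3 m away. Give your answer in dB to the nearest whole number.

L_p = L_w − 10·log₁₀(4π·r²) with r = 20.3 m.
4π·r² = 5178 m², 10·log₁₀ of that is 37.142 dB.
L_p = 111.7 − 37.142 = 74.56 dB.

75 dB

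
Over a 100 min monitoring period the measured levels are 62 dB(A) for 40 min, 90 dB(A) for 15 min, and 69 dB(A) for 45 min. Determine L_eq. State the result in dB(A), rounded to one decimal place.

81.9 dB(A)

Weight each interval's intensity by its duration and average over T = 100 min:
Σ tᵢ·10^(Lᵢ/10) = 40·10^(62/10) + 15·10^(90/10) + 45·10^(69/10) = 1.542e+10.
L_eq = 10·log₁₀(1.542e+10/100) = 81.88 dB(A).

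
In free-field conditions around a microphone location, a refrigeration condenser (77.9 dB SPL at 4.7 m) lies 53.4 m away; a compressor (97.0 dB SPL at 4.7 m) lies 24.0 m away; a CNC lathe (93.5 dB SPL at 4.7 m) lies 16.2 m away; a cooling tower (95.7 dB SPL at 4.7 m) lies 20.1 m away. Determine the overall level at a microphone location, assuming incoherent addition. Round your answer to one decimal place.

87.7 dB SPL

Apply inverse-square spreading to bring every level to the receiver, then sum 10^(L/10).
refrigeration condenser: 77.9 − 20·log₁₀(53.4/4.7) = 77.9 − 21.11 = 56.79 dB SPL.
compressor: 97.0 − 20·log₁₀(24.0/4.7) = 97.0 − 14.16 = 82.84 dB SPL.
CNC lathe: 93.5 − 20·log₁₀(16.2/4.7) = 93.5 − 10.75 = 82.75 dB SPL.
cooling tower: 95.7 − 20·log₁₀(20.1/4.7) = 95.7 − 12.62 = 83.08 dB SPL.
Σ 10^(L/10) = 5.843e+08 → L_total = 10·log₁₀(5.843e+08) = 87.67 dB SPL.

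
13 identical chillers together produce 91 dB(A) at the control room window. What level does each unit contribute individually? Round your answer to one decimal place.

For N identical incoherent sources L_total = L₁ + 10·log₁₀ N, so L₁ = 91 − 10·log₁₀(13) = 91 − 11.139.

79.9 dB(A)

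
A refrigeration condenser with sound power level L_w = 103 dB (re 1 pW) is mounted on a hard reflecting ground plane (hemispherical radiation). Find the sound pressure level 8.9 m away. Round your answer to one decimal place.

76.0 dB

The power spreads over a hemisphere of area 2π·r², so L_p = L_w − 10·log₁₀(2π·r²).
2π·r² = 497.7 m², 10·log₁₀ of that is 26.970 dB.
L_p = 103 − 26.970 = 76.03 dB.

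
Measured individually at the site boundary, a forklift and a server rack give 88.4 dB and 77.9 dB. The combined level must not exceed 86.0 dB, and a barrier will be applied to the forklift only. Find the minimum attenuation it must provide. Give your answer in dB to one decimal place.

3.1 dB

Fixed contribution from the other source: Σ 10^(L/10) = 10^(77.9/10) = 6.166e+07 (77.90 dB).
To meet 86.0 dB overall, the treated forklift may contribute at most 10^(86.0/10) − 6.166e+07 = 3.364e+08, i.e. 85.27 dB.
Required insertion loss = 88.4 − 85.27 = 3.13 dB.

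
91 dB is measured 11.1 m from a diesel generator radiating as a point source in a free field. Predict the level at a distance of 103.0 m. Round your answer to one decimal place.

Spherical spreading from a point source gives a 20·log₁₀(r₂/r₁) drop.
L₂ = 91 − 20·log₁₀(103.0/11.1) = 91 − 19.350 = 71.65 dB.

71.6 dB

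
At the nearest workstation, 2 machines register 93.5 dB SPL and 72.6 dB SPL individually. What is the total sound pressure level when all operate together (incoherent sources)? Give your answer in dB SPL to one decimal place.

Incoherent sources combine by intensity addition: L_total = 10·log₁₀(Σ 10^(L_i/10)).
Σ 10^(L/10) = 10^(93.5/10) + 10^(72.6/10) = 2.257e+09.
L_total = 10·log₁₀(2.257e+09) = 93.54 dB SPL.

93.5 dB SPL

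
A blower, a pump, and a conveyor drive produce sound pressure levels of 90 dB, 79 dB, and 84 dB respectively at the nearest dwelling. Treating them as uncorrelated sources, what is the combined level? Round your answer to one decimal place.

Incoherent sources combine by intensity addition: L_total = 10·log₁₀(Σ 10^(L_i/10)).
Σ 10^(L/10) = 10^(90/10) + 10^(79/10) + 10^(84/10) = 1.331e+09.
L_total = 10·log₁₀(1.331e+09) = 91.24 dB.

91.2 dB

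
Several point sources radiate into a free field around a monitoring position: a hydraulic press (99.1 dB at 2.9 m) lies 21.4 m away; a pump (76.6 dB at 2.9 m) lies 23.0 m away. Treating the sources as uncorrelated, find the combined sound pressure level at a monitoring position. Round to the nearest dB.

First find each source's level at the receiver (point-source: −20·log₁₀(r/r_ref)), then combine on an intensity basis.
hydraulic press: 99.1 − 20·log₁₀(21.4/2.9) = 99.1 − 17.36 = 81.74 dB.
pump: 76.6 − 20·log₁₀(23.0/2.9) = 76.6 − 17.99 = 58.61 dB.
Σ 10^(L/10) = 1.500e+08 → L_total = 10·log₁₀(1.500e+08) = 81.76 dB.

82 dB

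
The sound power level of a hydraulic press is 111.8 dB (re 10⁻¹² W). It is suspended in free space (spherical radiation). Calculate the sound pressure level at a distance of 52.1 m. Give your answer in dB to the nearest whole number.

66 dB

Free-field spherical radiation: L_p = L_w − 10·log₁₀(4π·r²), r = 52.1 m.
4π·r² = 3.411e+04 m², 10·log₁₀ of that is 45.329 dB.
L_p = 111.8 − 45.329 = 66.47 dB.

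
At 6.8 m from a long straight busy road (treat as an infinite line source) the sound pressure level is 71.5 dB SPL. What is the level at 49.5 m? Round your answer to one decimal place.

For a line source, L₂ = L₁ − 10·log₁₀(r₂/r₁).
L₂ = 71.5 − 10·log₁₀(49.5/6.8) = 71.5 − 8.621 = 62.88 dB SPL.

62.9 dB SPL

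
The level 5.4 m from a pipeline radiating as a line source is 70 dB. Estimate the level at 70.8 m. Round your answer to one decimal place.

58.8 dB

Cylindrical spreading from a line source gives a 10·log₁₀(r₂/r₁) drop.
L₂ = 70 − 10·log₁₀(70.8/5.4) = 70 − 11.176 = 58.82 dB.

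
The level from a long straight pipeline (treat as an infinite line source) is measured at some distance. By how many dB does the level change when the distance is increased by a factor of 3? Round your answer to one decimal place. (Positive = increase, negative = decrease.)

-4.8 dB

Line-source spreading: ΔL = −10·log₁₀(r₂/r₁).
ΔL = −10·log₁₀(3) = -4.77 dB.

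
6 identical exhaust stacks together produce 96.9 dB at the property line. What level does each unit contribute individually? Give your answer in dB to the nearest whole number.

For N identical incoherent sources L_total = L₁ + 10·log₁₀ N, so L₁ = 96.9 − 10·log₁₀(6) = 96.9 − 7.782.

89 dB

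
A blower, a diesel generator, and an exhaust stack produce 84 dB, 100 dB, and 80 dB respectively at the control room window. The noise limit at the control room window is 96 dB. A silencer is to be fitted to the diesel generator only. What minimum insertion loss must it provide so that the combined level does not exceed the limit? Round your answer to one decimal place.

Everything except the diesel generator sums to 10^(84/10) + 10^(80/10) = 3.512e+08 in linear terms, 85.46 dB.
The limit corresponds to 10^(96/10) = 3.981e+09; subtracting the fixed part leaves 3.630e+09 for the diesel generator, i.e. 95.60 dB.
So the diesel generator must be reduced from 100 to 95.60 dB: IL = 4.40 dB.

4.4 dB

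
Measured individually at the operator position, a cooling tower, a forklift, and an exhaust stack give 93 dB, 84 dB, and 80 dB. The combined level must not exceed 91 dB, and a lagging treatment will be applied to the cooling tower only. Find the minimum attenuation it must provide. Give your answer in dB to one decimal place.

3.4 dB

The untreated sources together contribute 10^(84/10) + 10^(80/10) = 3.512e+08, i.e. 85.46 dB.
The limit corresponds to 10^(91/10) = 1.259e+09; subtracting the fixed part leaves 9.077e+08 for the cooling tower, i.e. 89.58 dB.
Required insertion loss = 93 − 89.58 = 3.42 dB.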